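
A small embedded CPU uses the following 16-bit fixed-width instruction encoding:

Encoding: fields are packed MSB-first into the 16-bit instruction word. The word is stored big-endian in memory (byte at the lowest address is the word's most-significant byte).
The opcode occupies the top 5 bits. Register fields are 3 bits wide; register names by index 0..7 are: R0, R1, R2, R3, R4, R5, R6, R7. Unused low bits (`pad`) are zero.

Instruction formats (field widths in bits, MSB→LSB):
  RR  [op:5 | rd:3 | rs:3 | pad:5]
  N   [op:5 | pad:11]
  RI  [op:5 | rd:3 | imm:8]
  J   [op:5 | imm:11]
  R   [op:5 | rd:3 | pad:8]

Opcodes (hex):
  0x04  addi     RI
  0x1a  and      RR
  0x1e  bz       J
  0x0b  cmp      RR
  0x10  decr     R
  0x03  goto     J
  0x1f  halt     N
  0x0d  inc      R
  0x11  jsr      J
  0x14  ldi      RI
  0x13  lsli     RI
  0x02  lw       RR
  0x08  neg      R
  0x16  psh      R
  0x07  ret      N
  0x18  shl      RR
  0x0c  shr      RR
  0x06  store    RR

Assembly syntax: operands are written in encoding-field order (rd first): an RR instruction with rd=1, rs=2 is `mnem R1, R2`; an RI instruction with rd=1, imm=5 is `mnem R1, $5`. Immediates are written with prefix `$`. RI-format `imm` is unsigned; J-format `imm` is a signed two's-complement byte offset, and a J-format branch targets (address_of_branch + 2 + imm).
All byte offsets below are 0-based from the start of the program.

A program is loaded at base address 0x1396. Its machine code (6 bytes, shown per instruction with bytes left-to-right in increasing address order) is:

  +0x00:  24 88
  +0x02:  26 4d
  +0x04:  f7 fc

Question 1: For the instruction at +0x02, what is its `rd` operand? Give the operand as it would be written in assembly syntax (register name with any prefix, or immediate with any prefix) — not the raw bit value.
+0x02: 26 4d ⇒ word 0x264d (big)
  opcode bits[15:11]=0x4: addi/RI
  [10:8] rd=6 = R6
  [7:0] imm=77 = $77

R6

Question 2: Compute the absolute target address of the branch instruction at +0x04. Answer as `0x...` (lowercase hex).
0x1398

+0x04: f7 fc ⇒ word 0xf7fc (big)
  op=0xf7fc>>11=0x1e ⇒ bz (J)
  imm@[10:0]=0x7fc (s11→-4) ⇒ $-4
  target = base 0x1396 + off 0x04 + 2 + imm -4 = 0x1398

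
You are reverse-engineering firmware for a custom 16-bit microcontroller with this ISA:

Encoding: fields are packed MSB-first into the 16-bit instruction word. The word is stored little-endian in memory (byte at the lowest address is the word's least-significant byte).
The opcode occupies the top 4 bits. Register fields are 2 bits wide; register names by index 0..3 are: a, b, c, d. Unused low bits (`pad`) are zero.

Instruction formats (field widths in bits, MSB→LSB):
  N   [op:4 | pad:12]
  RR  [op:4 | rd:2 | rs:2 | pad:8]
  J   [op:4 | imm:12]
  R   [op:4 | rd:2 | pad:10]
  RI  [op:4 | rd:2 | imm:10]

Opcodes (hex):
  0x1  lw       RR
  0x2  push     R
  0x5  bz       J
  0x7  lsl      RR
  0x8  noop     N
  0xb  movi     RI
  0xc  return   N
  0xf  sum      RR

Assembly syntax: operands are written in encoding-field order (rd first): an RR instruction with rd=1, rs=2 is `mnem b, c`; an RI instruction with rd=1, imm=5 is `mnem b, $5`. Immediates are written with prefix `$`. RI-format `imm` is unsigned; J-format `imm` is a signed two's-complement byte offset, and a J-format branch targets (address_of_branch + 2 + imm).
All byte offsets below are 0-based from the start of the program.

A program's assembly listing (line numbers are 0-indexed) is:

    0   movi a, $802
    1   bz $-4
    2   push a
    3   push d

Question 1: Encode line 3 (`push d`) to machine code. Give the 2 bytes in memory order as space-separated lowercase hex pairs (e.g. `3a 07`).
00 2c

line 3 (push): pack op=0x2:4|rd=3:2|pad=0:10 = 0x2c00; little→ 00 2c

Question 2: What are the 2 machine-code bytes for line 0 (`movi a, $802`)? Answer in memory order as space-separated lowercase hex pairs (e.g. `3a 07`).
0. movi fields op=0xb:4|rd=0:2|imm=802:10 → word b322h → 22 b3

22 b3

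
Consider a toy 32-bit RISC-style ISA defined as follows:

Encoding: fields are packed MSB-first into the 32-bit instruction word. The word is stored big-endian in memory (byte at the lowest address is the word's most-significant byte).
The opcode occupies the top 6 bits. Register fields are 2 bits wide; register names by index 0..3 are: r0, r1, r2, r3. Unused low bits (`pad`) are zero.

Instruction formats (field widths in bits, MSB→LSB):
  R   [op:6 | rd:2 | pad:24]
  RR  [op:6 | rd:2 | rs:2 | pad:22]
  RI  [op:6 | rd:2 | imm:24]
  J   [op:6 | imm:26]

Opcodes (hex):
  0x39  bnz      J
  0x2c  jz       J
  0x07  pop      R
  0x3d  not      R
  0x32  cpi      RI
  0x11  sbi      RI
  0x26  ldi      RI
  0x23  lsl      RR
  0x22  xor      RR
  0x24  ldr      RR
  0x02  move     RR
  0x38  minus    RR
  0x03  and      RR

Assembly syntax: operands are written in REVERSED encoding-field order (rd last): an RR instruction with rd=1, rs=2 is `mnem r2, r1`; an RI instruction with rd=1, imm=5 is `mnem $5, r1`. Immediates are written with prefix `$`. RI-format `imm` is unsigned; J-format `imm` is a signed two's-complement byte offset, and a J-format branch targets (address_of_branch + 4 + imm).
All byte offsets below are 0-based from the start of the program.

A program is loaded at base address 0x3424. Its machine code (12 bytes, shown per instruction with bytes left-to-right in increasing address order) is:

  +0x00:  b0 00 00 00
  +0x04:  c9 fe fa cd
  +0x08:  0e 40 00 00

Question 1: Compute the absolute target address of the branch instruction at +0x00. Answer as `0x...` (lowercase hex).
0x3428

@+00  big-endian(b0 00 00 00) = 0xb0000000
  top 6b → 0x2c → jz [J]
  imm@[25:0]=0x0 ⇒ $0
  target = base 0x3424 + off 0x00 + 4 + imm 0 = 0x3428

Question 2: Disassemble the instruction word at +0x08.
and r1, r2

@+08  big-endian(0e 40 00 00) = 0x0e400000
  op=0x0e400000>>26=0x3 ⇒ and (RR)
  rd@[25:24]=0x2 ⇒ r2
  rs@[23:22]=0x1 ⇒ r1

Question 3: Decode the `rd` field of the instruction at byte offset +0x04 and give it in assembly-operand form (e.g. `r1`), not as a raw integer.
@+04  big-endian(c9 fe fa cd) = 0xc9fefacd
  opcode bits[31:26]=0x32: cpi/RI
  [25:24] rd=1 = r1
  [23:0] imm=16710349 = $16710349

r1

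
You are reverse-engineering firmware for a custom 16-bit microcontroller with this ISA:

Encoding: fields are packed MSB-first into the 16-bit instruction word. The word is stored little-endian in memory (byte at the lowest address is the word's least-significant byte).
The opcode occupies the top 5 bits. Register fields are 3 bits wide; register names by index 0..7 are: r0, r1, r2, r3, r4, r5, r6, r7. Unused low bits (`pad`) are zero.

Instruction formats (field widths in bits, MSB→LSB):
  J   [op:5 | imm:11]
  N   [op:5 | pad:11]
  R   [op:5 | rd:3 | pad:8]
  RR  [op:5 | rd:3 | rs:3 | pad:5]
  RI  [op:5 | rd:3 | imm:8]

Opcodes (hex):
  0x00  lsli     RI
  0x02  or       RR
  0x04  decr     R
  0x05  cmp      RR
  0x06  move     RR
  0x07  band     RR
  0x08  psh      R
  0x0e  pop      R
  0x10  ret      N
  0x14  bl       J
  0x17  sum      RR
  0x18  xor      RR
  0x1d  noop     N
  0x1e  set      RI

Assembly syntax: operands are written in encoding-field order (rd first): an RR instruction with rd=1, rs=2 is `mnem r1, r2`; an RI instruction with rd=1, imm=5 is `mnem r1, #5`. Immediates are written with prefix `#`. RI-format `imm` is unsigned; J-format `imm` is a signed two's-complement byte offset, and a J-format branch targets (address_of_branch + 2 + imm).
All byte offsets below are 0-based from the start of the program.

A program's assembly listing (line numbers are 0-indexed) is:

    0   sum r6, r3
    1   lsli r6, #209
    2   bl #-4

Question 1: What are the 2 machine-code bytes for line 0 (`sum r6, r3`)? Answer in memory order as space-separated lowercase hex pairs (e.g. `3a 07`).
60 be

line 0 (sum): pack op=0x17:5|rd=6:3|rs=3:3|pad=0:5 = 0xbe60; little→ 60 be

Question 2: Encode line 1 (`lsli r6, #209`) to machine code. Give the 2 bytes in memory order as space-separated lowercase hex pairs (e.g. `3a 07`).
d1 06

L1: lsli op=0x0:5|rd=6:3|imm=209:8 ⇒ 0x06d1 ⇒ little d1 06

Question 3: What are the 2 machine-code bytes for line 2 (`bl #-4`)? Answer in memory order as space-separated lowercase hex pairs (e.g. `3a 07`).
L2: bl op=0x14:5|imm=-4:11 ⇒ 0xa7fc ⇒ little fc a7

fc a7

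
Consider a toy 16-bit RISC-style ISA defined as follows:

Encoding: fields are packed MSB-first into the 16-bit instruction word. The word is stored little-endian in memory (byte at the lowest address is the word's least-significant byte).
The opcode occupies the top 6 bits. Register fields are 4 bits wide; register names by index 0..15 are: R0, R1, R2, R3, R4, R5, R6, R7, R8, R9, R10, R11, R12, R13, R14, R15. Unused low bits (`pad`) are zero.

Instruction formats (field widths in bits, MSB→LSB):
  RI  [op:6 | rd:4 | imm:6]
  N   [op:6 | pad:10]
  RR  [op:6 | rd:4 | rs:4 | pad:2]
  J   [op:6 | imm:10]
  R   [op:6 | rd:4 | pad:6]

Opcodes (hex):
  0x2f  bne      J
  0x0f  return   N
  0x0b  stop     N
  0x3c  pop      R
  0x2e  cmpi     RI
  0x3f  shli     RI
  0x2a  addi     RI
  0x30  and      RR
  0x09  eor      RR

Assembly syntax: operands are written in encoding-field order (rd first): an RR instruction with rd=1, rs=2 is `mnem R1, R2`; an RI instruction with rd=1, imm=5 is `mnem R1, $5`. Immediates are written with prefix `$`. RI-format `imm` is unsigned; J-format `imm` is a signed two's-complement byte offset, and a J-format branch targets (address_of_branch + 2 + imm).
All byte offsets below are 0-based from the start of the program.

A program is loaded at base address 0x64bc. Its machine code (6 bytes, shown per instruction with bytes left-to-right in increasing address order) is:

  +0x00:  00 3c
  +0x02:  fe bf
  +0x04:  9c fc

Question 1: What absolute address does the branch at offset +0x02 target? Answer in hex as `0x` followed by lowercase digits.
[02] fe bf → 0xbffe
  top 6b → 0x2f → bne [J]
  imm: (w>>0)&0x3ff=0x3fe (s10→-2) → $-2
  target = base 0x64bc + off 0x02 + 2 + imm -2 = 0x64be

0x64be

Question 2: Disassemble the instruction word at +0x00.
+0x00: 00 3c ⇒ word 0x3c00 (little)
  top 6b → 0xf → return [N]

return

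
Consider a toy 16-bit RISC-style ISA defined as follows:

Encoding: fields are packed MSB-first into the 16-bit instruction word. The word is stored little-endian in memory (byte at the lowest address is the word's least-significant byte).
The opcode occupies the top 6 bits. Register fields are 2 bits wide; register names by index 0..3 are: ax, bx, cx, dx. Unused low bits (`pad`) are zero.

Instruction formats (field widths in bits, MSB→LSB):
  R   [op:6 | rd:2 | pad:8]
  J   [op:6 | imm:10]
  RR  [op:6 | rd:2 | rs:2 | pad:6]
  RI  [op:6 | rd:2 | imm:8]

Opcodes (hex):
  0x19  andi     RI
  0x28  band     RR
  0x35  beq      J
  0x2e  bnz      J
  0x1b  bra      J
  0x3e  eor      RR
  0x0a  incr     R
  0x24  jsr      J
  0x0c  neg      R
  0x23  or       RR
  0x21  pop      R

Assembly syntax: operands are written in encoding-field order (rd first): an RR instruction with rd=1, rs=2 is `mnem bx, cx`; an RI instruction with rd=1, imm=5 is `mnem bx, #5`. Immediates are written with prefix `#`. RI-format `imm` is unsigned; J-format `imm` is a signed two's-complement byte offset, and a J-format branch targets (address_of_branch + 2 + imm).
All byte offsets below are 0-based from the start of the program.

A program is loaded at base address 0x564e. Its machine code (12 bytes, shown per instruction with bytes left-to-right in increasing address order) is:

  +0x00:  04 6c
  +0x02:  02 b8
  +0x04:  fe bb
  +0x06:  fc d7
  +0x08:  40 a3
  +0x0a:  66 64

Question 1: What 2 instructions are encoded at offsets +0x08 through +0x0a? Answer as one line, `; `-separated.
band dx, bx; andi ax, #102

+0x08: 40 a3 ⇒ word 0xa340 (little)
  op=0xa340>>10=0x28 ⇒ band (RR)
  rd@[9:8]=0x3 ⇒ dx
  rs@[7:6]=0x1 ⇒ bx
+0x0a: 66 64 ⇒ word 0x6466 (little)
  op=0x6466>>10=0x19 ⇒ andi (RI)
  rd@[9:8]=0x0 ⇒ ax
  imm@[7:0]=0x66 ⇒ #102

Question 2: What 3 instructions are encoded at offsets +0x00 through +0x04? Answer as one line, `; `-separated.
+0x00: 04 6c ⇒ word 0x6c04 (little)
  op=0x6c04>>10=0x1b ⇒ bra (J)
  imm@[9:0]=0x4 ⇒ #4
+0x02: 02 b8 ⇒ word 0xb802 (little)
  op=0xb802>>10=0x2e ⇒ bnz (J)
  imm@[9:0]=0x2 ⇒ #2
+0x04: fe bb ⇒ word 0xbbfe (little)
  op=0xbbfe>>10=0x2e ⇒ bnz (J)
  imm@[9:0]=0x3fe (s10→-2) ⇒ #-2

bra #4; bnz #2; bnz #-2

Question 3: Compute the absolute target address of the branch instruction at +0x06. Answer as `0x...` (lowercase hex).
0x5652

@+06  little-endian(fc d7) = 0xd7fc
  op=0xd7fc>>10=0x35 ⇒ beq (J)
  imm@[9:0]=0x3fc (s10→-4) ⇒ #-4
  target = base 0x564e + off 0x06 + 2 + imm -4 = 0x5652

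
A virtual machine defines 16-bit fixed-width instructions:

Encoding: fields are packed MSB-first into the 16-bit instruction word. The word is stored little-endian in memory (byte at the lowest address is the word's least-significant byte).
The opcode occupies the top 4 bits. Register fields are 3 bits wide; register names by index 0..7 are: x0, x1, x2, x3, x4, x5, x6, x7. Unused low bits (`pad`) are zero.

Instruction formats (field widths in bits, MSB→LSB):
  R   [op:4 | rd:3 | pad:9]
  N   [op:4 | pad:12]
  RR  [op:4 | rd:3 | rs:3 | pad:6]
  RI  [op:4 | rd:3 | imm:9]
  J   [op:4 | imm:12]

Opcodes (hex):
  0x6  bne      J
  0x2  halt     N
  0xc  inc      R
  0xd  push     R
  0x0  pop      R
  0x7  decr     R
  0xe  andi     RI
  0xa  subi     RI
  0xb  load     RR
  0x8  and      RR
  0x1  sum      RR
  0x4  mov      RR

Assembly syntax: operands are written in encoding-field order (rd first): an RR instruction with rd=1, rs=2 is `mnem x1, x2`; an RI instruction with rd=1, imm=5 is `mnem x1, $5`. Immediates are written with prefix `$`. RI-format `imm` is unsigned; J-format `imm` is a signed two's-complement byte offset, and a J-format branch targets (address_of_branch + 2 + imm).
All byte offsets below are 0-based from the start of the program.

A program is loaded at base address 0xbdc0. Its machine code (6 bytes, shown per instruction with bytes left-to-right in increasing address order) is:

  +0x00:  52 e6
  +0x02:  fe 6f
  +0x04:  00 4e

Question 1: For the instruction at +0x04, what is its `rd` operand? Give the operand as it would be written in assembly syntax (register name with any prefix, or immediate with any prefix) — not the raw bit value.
x7

off 0x04: read 00 4e as little → 0x4e00
  top 4b → 0x4 → mov [RR]
  rd@[11:9]=0x7 ⇒ x7
  rs@[8:6]=0x0 ⇒ x0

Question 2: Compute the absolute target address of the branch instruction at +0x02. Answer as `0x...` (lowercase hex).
0xbdc2

off 0x02: read fe 6f as little → 0x6ffe
  opcode bits[15:12]=0x6: bne/J
  imm: (w>>0)&0xfff=0xffe (s12→-2) → $-2
  target = base 0xbdc0 + off 0x02 + 2 + imm -2 = 0xbdc2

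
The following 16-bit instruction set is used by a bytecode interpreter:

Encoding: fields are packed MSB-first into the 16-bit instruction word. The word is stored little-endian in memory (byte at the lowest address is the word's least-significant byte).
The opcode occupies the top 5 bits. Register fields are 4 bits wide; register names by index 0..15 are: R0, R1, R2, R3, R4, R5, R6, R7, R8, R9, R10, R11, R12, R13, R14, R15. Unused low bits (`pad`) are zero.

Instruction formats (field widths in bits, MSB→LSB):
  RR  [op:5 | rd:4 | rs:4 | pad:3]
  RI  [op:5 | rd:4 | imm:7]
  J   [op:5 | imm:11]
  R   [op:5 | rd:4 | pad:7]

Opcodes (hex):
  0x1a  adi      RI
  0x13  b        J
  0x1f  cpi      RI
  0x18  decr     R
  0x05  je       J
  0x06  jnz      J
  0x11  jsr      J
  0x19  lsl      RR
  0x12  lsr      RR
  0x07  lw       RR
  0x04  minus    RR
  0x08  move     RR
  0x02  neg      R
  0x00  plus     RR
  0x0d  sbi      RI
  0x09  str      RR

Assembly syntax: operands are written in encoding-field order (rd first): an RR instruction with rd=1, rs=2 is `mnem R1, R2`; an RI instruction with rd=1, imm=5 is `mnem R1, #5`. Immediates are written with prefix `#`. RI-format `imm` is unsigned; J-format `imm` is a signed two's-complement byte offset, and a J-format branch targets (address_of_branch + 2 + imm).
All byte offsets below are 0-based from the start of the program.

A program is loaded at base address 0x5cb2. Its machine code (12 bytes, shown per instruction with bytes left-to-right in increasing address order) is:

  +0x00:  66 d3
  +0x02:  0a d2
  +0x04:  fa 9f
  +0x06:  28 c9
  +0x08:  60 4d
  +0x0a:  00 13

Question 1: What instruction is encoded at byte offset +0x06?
lsl R2, R5

+0x06: 28 c9 ⇒ word 0xc928 (little)
  op=0xc928>>11=0x19 ⇒ lsl (RR)
  rd: (w>>7)&0xf=0x2 → R2
  rs: (w>>3)&0xf=0x5 → R5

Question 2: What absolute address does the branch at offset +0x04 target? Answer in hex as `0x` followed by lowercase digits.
0x5cb2

@+04  little-endian(fa 9f) = 0x9ffa
  op=0x9ffa>>11=0x13 ⇒ b (J)
  imm@[10:0]=0x7fa (s11→-6) ⇒ #-6
  target = base 0x5cb2 + off 0x04 + 2 + imm -6 = 0x5cb2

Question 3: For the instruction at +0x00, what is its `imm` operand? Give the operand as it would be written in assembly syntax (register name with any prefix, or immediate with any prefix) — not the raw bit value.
@+00  little-endian(66 d3) = 0xd366
  top 5b → 0x1a → adi [RI]
  rd: (w>>7)&0xf=0x6 → R6
  imm: (w>>0)&0x7f=0x66 → #102

#102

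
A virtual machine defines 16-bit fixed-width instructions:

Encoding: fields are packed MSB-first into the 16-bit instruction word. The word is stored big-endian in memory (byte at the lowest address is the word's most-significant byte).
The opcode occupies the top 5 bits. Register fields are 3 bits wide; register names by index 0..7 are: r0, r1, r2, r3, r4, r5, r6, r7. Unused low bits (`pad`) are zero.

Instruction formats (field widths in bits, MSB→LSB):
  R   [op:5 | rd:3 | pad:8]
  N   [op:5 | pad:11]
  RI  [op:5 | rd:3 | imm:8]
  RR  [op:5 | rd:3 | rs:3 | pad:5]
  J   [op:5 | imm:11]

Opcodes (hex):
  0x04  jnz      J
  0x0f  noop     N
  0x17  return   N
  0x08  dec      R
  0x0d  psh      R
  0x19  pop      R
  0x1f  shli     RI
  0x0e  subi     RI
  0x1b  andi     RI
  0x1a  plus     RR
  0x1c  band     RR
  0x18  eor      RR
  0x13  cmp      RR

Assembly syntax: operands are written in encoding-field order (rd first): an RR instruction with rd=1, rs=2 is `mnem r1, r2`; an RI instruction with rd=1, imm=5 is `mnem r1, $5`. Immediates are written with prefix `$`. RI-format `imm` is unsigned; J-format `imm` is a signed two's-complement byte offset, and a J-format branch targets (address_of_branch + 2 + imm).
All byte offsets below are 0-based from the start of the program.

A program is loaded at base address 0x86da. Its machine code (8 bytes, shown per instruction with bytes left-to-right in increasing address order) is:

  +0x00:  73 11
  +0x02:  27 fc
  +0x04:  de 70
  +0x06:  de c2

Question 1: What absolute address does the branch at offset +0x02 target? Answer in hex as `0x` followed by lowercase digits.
+0x02: 27 fc ⇒ word 0x27fc (big)
  top 5b → 0x4 → jnz [J]
  imm@[10:0]=0x7fc (s11→-4) ⇒ $-4
  target = base 0x86da + off 0x02 + 2 + imm -4 = 0x86da

0x86da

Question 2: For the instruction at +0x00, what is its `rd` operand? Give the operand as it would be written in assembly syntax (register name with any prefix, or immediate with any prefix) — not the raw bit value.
r3

[00] 73 11 → 0x7311
  opcode bits[15:11]=0xe: subi/RI
  rd@[10:8]=0x3 ⇒ r3
  imm@[7:0]=0x11 ⇒ $17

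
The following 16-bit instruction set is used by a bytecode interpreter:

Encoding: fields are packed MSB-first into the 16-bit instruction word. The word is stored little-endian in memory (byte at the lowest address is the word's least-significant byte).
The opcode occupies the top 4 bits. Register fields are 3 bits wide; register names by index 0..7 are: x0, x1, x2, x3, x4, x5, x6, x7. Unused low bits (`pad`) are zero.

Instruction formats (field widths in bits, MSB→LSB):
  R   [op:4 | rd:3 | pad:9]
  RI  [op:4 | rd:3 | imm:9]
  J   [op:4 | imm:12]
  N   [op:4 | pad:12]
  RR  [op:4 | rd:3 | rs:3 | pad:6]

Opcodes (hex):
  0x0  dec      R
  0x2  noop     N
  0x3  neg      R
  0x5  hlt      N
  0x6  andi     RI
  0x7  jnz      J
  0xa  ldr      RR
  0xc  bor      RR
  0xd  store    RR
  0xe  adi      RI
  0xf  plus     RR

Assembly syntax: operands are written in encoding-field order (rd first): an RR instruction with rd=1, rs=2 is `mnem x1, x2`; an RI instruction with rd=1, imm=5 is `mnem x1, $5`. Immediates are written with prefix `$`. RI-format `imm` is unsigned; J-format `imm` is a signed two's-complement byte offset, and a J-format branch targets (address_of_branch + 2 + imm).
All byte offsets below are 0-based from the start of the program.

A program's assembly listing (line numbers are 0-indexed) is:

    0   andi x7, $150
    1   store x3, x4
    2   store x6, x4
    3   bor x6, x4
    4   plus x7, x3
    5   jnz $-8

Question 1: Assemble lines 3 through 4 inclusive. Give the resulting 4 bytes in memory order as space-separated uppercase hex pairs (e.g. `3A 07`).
L3: bor op=0xc:4|rd=6:3|rs=4:3|pad=0:6 ⇒ 0xcd00 ⇒ little 00 cd
L4: plus op=0xf:4|rd=7:3|rs=3:3|pad=0:6 ⇒ 0xfec0 ⇒ little c0 fe

00 CD C0 FE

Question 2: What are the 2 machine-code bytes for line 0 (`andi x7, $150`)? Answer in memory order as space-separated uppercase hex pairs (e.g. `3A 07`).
L0: andi op=0x6:4|rd=7:3|imm=150:9 ⇒ 0x6e96 ⇒ little 96 6e

96 6E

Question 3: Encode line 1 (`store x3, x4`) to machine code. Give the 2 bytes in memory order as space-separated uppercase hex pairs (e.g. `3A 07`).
00 D7

line 1 (store): pack op=0xd:4|rd=3:3|rs=4:3|pad=0:6 = 0xd700; little→ 00 d7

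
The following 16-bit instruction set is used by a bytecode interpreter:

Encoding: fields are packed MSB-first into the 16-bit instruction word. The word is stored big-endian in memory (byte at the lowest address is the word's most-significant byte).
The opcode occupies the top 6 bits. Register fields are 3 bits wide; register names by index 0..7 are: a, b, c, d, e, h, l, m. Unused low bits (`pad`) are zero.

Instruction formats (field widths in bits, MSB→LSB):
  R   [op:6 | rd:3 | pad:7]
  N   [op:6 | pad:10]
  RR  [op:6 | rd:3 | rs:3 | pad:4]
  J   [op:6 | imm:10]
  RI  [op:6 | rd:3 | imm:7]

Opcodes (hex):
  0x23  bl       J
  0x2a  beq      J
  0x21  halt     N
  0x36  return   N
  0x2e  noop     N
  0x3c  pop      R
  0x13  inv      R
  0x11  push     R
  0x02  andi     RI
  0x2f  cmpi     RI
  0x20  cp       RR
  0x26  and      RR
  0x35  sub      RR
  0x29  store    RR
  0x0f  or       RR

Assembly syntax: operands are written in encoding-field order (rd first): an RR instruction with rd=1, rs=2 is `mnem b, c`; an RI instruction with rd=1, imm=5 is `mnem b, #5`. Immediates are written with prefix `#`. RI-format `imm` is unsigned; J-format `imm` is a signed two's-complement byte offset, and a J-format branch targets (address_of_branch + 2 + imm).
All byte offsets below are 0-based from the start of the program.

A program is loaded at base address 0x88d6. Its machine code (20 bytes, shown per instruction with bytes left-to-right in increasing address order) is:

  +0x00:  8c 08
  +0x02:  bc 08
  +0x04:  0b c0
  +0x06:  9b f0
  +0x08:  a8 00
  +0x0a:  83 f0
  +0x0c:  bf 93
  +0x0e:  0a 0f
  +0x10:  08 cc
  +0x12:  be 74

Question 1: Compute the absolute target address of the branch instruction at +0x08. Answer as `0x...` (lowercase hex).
0x88e0

@+08  big-endian(a8 00) = 0xa800
  opcode bits[15:10]=0x2a: beq/J
  imm: (w>>0)&0x3ff=0x0 → #0
  target = base 0x88d6 + off 0x08 + 2 + imm 0 = 0x88e0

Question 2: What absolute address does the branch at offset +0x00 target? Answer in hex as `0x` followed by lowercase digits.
@+00  big-endian(8c 08) = 0x8c08
  opcode bits[15:10]=0x23: bl/J
  [9:0] imm=8 = #8
  target = base 0x88d6 + off 0x00 + 2 + imm 8 = 0x88e0

0x88e0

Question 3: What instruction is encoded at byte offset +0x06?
off 0x06: read 9b f0 as big → 0x9bf0
  opcode bits[15:10]=0x26: and/RR
  rd@[9:7]=0x7 ⇒ m
  rs@[6:4]=0x7 ⇒ m

and m, m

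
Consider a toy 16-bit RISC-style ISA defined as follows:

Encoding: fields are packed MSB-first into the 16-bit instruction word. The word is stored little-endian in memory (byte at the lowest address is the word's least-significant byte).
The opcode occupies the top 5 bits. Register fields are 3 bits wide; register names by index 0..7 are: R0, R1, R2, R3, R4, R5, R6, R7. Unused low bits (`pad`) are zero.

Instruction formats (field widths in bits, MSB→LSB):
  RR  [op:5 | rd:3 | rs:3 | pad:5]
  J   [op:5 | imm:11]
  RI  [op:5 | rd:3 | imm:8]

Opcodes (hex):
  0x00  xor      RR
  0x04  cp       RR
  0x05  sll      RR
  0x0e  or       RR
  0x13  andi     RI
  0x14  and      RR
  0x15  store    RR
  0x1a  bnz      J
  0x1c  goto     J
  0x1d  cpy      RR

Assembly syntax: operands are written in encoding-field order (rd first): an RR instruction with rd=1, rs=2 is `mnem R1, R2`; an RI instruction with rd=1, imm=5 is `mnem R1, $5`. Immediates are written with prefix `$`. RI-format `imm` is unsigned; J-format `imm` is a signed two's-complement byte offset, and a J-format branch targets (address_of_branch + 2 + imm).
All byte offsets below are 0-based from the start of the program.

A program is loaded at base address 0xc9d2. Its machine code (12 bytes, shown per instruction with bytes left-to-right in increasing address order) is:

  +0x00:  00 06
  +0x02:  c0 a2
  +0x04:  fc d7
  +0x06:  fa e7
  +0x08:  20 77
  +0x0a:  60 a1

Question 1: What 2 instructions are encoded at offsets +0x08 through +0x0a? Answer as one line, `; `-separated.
[08] 20 77 → 0x7720
  opcode bits[15:11]=0xe: or/RR
  rd@[10:8]=0x7 ⇒ R7
  rs@[7:5]=0x1 ⇒ R1
[0a] 60 a1 → 0xa160
  opcode bits[15:11]=0x14: and/RR
  rd@[10:8]=0x1 ⇒ R1
  rs@[7:5]=0x3 ⇒ R3

or R7, R1; and R1, R3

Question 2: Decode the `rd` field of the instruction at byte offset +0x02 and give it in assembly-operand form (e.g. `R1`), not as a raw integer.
off 0x02: read c0 a2 as little → 0xa2c0
  opcode bits[15:11]=0x14: and/RR
  rd@[10:8]=0x2 ⇒ R2
  rs@[7:5]=0x6 ⇒ R6

R2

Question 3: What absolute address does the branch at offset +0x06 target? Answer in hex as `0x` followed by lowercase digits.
off 0x06: read fa e7 as little → 0xe7fa
  top 5b → 0x1c → goto [J]
  imm: (w>>0)&0x7ff=0x7fa (s11→-6) → $-6
  target = base 0xc9d2 + off 0x06 + 2 + imm -6 = 0xc9d4

0xc9d4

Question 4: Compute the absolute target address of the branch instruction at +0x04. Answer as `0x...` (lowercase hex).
0xc9d4

@+04  little-endian(fc d7) = 0xd7fc
  top 5b → 0x1a → bnz [J]
  imm: (w>>0)&0x7ff=0x7fc (s11→-4) → $-4
  target = base 0xc9d2 + off 0x04 + 2 + imm -4 = 0xc9d4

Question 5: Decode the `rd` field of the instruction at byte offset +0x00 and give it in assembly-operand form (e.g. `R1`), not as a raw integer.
off 0x00: read 00 06 as little → 0x0600
  opcode bits[15:11]=0x0: xor/RR
  [10:8] rd=6 = R6
  [7:5] rs=0 = R0

R6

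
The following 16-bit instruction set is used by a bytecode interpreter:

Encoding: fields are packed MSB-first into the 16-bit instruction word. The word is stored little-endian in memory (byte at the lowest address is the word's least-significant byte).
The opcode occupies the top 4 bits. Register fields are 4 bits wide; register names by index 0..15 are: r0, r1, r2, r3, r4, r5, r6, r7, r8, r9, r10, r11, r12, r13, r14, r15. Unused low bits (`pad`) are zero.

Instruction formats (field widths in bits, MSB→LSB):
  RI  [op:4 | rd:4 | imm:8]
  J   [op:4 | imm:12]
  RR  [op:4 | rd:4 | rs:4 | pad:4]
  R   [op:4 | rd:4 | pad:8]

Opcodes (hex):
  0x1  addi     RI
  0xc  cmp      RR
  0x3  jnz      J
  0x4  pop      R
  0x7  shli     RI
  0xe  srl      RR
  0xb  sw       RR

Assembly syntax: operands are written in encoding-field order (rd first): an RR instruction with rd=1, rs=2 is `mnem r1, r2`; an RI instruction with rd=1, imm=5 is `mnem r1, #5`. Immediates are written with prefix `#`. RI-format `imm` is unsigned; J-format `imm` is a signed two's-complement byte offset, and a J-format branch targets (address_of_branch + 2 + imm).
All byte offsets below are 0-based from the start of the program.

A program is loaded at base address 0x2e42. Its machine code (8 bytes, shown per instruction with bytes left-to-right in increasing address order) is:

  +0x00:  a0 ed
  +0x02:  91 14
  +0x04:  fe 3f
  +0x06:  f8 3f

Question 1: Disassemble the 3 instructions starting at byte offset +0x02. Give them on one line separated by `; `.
addi r4, #145; jnz #-2; jnz #-8

off 0x02: read 91 14 as little → 0x1491
  opcode bits[15:12]=0x1: addi/RI
  rd@[11:8]=0x4 ⇒ r4
  imm@[7:0]=0x91 ⇒ #145
off 0x04: read fe 3f as little → 0x3ffe
  opcode bits[15:12]=0x3: jnz/J
  imm@[11:0]=0xffe (s12→-2) ⇒ #-2
off 0x06: read f8 3f as little → 0x3ff8
  opcode bits[15:12]=0x3: jnz/J
  imm@[11:0]=0xff8 (s12→-8) ⇒ #-8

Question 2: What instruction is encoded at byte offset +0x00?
srl r13, r10

@+00  little-endian(a0 ed) = 0xeda0
  top 4b → 0xe → srl [RR]
  rd@[11:8]=0xd ⇒ r13
  rs@[7:4]=0xa ⇒ r10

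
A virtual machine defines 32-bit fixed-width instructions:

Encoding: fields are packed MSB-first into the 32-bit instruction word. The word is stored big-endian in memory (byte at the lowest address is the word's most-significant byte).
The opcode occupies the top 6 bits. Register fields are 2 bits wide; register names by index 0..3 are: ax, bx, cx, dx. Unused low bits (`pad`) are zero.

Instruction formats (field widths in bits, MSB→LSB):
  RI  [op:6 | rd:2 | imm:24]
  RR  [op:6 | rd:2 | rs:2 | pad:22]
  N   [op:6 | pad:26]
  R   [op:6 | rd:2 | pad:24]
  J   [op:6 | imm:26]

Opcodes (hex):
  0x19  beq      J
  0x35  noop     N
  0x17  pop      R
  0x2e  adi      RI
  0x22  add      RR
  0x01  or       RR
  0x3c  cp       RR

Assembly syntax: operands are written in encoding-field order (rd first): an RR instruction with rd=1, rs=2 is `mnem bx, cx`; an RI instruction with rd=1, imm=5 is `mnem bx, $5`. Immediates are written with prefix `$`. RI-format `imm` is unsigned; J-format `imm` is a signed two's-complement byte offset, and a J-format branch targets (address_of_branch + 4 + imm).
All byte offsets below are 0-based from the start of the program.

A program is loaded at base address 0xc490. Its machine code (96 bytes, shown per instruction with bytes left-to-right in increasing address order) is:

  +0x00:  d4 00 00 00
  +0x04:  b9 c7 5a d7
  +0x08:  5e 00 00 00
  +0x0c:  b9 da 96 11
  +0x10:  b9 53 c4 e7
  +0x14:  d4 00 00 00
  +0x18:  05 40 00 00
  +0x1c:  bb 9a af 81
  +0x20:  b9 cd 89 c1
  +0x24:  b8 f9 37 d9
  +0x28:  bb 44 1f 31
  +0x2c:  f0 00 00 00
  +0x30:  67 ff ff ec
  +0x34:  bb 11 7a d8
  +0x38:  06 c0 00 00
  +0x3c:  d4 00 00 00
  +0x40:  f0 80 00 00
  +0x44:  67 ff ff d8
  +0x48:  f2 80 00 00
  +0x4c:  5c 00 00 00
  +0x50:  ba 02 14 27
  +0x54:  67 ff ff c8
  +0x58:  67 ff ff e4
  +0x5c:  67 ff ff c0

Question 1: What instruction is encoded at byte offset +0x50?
adi cx, $136231

off 0x50: read ba 02 14 27 as big → 0xba021427
  top 6b → 0x2e → adi [RI]
  rd@[25:24]=0x2 ⇒ cx
  imm@[23:0]=0x21427 ⇒ $136231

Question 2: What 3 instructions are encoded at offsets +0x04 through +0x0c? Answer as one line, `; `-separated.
adi bx, $13064919; pop cx; adi bx, $14325265

@+04  big-endian(b9 c7 5a d7) = 0xb9c75ad7
  op=0xb9c75ad7>>26=0x2e ⇒ adi (RI)
  [25:24] rd=1 = bx
  [23:0] imm=13064919 = $13064919
@+08  big-endian(5e 00 00 00) = 0x5e000000
  op=0x5e000000>>26=0x17 ⇒ pop (R)
  [25:24] rd=2 = cx
@+0c  big-endian(b9 da 96 11) = 0xb9da9611
  op=0xb9da9611>>26=0x2e ⇒ adi (RI)
  [25:24] rd=1 = bx
  [23:0] imm=14325265 = $14325265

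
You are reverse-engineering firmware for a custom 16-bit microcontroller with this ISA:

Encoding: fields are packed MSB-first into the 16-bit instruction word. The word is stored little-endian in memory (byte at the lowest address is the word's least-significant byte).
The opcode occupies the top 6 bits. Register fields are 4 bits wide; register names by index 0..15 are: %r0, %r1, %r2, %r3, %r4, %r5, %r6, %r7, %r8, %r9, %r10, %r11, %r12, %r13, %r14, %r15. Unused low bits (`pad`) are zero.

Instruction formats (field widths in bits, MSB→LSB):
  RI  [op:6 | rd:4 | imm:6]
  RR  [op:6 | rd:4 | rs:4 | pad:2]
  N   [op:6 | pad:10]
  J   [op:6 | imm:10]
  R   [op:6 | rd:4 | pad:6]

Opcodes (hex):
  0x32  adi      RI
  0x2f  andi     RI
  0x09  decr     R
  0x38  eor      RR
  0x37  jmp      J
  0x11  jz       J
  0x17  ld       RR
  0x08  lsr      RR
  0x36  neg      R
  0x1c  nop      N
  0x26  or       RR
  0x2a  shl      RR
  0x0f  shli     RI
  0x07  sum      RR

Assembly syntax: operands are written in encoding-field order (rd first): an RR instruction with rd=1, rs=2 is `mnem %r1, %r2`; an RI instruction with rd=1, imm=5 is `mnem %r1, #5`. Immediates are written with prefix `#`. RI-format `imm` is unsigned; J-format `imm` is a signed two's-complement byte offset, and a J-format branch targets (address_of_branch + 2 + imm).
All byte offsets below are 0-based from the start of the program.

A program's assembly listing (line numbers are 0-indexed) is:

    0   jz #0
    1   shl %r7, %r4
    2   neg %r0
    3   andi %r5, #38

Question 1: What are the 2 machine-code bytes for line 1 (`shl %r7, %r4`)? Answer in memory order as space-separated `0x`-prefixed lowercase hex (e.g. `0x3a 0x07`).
0xd0 0xa9

line 1 (shl): pack op=0x2a:6|rd=7:4|rs=4:4|pad=0:2 = 0xa9d0; little→ d0 a9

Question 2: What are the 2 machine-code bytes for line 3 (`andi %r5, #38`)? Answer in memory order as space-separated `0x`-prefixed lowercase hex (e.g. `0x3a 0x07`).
L3: andi op=0x2f:6|rd=5:4|imm=38:6 ⇒ 0xbd66 ⇒ little 66 bd

0x66 0xbd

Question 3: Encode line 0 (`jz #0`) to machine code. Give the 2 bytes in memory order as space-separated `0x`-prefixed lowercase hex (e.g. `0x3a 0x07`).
line 0 (jz): pack op=0x11:6|imm=0:10 = 0x4400; little→ 00 44

0x00 0x44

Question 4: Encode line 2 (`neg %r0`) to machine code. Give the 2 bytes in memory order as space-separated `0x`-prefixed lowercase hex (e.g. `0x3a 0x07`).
2. neg fields op=0x36:6|rd=0:4|pad=0:6 → word d800h → 00 d8

0x00 0xd8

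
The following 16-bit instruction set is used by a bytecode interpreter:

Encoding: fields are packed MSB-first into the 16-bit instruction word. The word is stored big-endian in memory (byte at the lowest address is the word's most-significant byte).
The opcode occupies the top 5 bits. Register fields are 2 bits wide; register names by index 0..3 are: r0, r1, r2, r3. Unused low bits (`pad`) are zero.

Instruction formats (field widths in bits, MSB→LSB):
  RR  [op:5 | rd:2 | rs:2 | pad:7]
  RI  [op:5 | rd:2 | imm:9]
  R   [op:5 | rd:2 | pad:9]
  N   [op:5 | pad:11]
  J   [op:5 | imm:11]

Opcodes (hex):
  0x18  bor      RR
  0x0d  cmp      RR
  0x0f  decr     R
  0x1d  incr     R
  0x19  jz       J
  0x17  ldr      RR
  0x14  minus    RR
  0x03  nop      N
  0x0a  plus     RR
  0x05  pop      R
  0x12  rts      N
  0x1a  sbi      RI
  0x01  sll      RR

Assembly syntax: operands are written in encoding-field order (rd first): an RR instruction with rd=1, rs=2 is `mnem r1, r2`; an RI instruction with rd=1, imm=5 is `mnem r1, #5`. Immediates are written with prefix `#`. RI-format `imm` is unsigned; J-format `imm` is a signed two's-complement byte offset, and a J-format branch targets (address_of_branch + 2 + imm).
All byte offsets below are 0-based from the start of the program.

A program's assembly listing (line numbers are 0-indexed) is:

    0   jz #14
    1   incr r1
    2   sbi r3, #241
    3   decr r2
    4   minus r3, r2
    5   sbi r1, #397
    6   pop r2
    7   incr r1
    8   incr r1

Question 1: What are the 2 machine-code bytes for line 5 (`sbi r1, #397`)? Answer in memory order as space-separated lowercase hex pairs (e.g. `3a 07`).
L5: sbi op=0x1a:5|rd=1:2|imm=397:9 ⇒ 0xd38d ⇒ big d3 8d

d3 8d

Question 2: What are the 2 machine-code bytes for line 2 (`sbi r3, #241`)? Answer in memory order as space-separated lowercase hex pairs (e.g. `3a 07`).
L2: sbi op=0x1a:5|rd=3:2|imm=241:9 ⇒ 0xd6f1 ⇒ big d6 f1

d6 f1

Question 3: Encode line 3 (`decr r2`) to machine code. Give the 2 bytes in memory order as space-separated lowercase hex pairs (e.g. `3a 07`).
7c 00

line 3 (decr): pack op=0xf:5|rd=2:2|pad=0:9 = 0x7c00; big→ 7c 00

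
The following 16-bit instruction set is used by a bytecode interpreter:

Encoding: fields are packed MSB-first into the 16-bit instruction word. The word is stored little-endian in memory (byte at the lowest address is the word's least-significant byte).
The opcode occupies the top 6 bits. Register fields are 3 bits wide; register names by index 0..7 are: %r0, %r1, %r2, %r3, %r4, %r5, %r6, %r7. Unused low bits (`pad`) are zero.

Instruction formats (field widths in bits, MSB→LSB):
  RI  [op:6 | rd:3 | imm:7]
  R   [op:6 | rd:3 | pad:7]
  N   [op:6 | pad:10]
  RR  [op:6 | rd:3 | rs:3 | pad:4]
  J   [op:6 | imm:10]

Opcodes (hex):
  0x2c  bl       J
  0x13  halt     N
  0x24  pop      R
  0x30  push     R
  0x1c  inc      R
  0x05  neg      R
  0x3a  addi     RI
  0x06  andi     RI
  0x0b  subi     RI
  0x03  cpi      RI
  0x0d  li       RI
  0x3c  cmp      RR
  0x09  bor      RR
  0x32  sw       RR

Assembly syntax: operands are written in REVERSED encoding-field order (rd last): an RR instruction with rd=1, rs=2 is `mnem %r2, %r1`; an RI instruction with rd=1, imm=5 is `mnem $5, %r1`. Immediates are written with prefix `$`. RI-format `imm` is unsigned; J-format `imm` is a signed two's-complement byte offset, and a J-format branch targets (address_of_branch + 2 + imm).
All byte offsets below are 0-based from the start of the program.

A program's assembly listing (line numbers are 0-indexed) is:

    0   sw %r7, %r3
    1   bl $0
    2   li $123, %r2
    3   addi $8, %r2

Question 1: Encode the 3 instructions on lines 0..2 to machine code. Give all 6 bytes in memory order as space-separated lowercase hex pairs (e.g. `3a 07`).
L0: sw op=0x32:6|rd=3:3|rs=7:3|pad=0:4 ⇒ 0xc9f0 ⇒ little f0 c9
L1: bl op=0x2c:6|imm=0:10 ⇒ 0xb000 ⇒ little 00 b0
L2: li op=0xd:6|rd=2:3|imm=123:7 ⇒ 0x357b ⇒ little 7b 35

f0 c9 00 b0 7b 35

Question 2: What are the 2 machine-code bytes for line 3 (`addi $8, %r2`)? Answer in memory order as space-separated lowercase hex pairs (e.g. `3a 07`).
08 e9

line 3 (addi): pack op=0x3a:6|rd=2:3|imm=8:7 = 0xe908; little→ 08 e9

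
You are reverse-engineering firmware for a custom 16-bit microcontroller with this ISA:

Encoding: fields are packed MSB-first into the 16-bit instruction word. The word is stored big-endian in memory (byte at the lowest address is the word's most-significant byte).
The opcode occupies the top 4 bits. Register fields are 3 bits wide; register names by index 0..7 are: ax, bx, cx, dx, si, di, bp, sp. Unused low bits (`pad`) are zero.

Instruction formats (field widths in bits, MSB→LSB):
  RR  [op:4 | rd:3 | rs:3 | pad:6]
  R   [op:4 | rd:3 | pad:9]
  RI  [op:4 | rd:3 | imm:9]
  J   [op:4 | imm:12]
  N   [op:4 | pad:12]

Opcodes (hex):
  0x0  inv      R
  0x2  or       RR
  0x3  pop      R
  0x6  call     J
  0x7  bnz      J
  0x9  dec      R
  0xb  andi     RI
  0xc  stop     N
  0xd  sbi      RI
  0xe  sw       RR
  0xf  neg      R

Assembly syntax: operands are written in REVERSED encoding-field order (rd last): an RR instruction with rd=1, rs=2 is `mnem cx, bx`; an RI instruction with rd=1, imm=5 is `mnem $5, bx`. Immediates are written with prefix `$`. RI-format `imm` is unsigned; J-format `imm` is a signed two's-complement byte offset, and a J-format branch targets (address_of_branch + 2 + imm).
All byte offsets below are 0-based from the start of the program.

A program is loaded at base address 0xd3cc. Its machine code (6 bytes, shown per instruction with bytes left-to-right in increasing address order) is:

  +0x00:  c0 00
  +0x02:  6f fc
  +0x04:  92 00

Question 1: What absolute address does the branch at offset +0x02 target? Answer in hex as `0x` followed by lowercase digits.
0xd3cc

@+02  big-endian(6f fc) = 0x6ffc
  top 4b → 0x6 → call [J]
  imm@[11:0]=0xffc (s12→-4) ⇒ $-4
  target = base 0xd3cc + off 0x02 + 2 + imm -4 = 0xd3cc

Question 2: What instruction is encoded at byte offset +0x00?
@+00  big-endian(c0 00) = 0xc000
  opcode bits[15:12]=0xc: stop/N

stop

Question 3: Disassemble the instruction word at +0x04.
dec bx

off 0x04: read 92 00 as big → 0x9200
  opcode bits[15:12]=0x9: dec/R
  rd: (w>>9)&0x7=0x1 → bx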